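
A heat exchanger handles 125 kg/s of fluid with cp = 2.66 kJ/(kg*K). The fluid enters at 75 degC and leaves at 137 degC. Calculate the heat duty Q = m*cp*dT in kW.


Q = m_dot * cp * delta_T
delta_T = 137 - 75 = 62 K
Q = 125 * 2.66 * 62
= 332.5 * 62
= 20615 kW

20615 kW


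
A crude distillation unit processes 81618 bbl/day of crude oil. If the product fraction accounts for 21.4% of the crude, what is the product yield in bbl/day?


Crude throughput = 81618 bbl/day
Fraction yield = 21.4%
yield = throughput * fraction / 100
yield = 81618 * 21.4 / 100 = 17466.252

17466.252 bbl/day


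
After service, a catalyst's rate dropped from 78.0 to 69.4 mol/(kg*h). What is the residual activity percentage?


Activity (%) = (rate_used / rate_fresh) * 100
rate_used = 69.4, rate_fresh = 78.0
= (69.4 / 78.0) * 100
= 0.8897 * 100 = 88.97

88.97 %


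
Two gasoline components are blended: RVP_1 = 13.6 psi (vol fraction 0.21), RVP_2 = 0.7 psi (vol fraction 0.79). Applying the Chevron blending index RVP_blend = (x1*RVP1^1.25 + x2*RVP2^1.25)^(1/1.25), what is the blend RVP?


Chevron index: RVP_blend = (sum xi*RVPi^1.25)^(1/1.25)
RVP^1.25 terms: 0.21 * 13.6^1.25 + 0.79 * 0.7^1.25 = 5.9904
RVP_blend = 5.9904^(1/1.25) = 4.188

4.188 psi


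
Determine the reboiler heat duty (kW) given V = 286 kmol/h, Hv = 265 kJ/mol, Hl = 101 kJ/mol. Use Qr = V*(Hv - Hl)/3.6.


Qr = 286 * (265 - 101) / 3.6 = 286 * 164 / 3.6 = 13030

13030 kW


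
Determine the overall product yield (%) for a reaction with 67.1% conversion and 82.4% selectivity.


Overall yield = conversion (%) * selectivity (%) / 100
Conversion = 67.1%, Selectivity = 82.4%
Y = 67.1 * 82.4 / 100
= 55.2904 %

55.2904 %


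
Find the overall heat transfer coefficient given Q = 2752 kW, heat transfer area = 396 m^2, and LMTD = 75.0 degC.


From Q = U*A*LMTD, U = Q / (A * LMTD)
U = 2752 / (396 * 75.0) = 2752 / 29700 = 0.09266

0.09266 kW/(m^2*K)


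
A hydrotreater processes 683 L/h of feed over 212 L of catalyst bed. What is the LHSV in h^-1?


LHSV = volumetric feed rate / catalyst volume
= 683 L/h / 212 L
= 3.222 h^-1

3.222 h^-1


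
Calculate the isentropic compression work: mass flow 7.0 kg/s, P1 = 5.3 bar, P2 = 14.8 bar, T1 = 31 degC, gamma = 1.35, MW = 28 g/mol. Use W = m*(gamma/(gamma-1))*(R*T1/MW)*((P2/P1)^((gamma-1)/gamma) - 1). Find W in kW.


Isentropic work: W = m*(gamma/(gamma-1))*(R*T1/MW)*((P2/P1)^((gamma-1)/gamma) - 1)
T1 = 31 + 273.15 = 304.15 K
Pressure ratio = 14.8 / 5.3 = 2.79245
Exponent = (1.35 - 1)/1.35 = 0.259259
(P2/P1)^exp - 1 = 2.79245^0.259259 - 1 = 0.305046
W = 7.0 * 1.35 / 0.35 * 8.314 * 304.15 / 28 * 0.305046 = 743.8

743.8 kW


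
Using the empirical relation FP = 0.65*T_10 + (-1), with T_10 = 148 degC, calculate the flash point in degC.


FP = 0.65 * 148 + (-1) = 95.2

95.2 degC


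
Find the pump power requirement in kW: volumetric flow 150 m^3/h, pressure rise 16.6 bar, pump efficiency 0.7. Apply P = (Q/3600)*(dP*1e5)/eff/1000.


Q = 150 / 3600 = 0.0416667 m^3/s
P = 0.0416667 * (16.6 * 1e5) / 0.7 / 1000 = 98.81

98.81 kW


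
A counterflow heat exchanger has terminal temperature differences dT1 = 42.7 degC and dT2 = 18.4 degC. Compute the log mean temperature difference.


LMTD = (dT1 - dT2) / ln(dT1/dT2)
= (42.7 - 18.4) / ln(42.7 / 18.4) = 24.3 / 0.841848 = 28.87

28.87 degC


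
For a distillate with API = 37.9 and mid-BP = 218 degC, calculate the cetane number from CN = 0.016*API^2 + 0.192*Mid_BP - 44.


CN = 0.016 * 37.9^2 + 0.192 * 218 - 44
CN = 22.98256 + 41.856 - 44 = 20.83856

20.83856


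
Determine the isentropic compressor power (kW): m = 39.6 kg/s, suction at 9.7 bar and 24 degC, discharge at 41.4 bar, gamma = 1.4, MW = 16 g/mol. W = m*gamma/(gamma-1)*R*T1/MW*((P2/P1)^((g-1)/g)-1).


Isentropic work: W = m*(gamma/(gamma-1))*(R*T1/MW)*((P2/P1)^((gamma-1)/gamma) - 1)
T1 = 24 + 273.15 = 297.15 K
Pressure ratio = 41.4 / 9.7 = 4.26804
Exponent = (1.4 - 1)/1.4 = 0.285714
(P2/P1)^exp - 1 = 4.26804^0.285714 - 1 = 0.513788
W = 39.6 * 1.4 / 0.4 * 8.314 * 297.15 / 16 * 0.513788 = 11000

11000 kW


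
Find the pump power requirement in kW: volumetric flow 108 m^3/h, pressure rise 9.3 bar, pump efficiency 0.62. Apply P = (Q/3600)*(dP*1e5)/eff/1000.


Q = 108 / 3600 = 0.03 m^3/s
P = 0.03 * (9.3 * 1e5) / 0.62 / 1000 = 45.00

45.00 kW


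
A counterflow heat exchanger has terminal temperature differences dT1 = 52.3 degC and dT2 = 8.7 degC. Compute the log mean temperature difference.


LMTD = (dT1 - dT2) / ln(dT1/dT2)
= (52.3 - 8.7) / ln(52.3 / 8.7) = 43.6 / 1.79367 = 24.31

24.31 degC


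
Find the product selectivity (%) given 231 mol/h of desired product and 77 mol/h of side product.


Selectivity = desired / (desired + undesired) * 100
Total products = 231 + 77 = 308 mol/h
S = 231 / 308 * 100
= 0.7500 * 100
= 75.00 %

75.00 %


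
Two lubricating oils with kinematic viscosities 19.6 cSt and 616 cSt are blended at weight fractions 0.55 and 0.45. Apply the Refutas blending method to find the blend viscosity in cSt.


Refutas method: VBN_i = 14.534*ln(ln(visc_i + 0.8)) + 10.975, blended linearly by mass fraction; since VBN is linear in VBI_i = ln(ln(visc_i + 0.8)) and the fractions sum to 1, blend VBI directly: visc = exp(exp(VBI_blend)) - 0.8
VBI_1 = ln(ln(19.6 + 0.8)) = 1.10378
VBI_2 = ln(ln(616 + 0.8)) = 1.86013
VBI_blend = 0.55 * 1.10378 + 0.45 * 1.86013 = 1.44414
visc_blend = exp(exp(1.44414)) - 0.8 = 68.48

68.48 cSt


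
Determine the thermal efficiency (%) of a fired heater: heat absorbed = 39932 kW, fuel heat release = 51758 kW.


Furnace efficiency = Q_absorbed / Q_fuel * 100
= 39932 / 51758 * 100 = 77.15

77.15 %


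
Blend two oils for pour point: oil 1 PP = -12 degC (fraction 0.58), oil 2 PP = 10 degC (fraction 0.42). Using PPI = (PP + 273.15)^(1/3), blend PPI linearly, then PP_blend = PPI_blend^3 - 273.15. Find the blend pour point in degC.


PPI_1 = (-12 + 273.15)^(1/3) = 6.391901
PPI_2 = (10 + 273.15)^(1/3) = 6.566574
PPI_blend = 0.58 * 6.391901 + 0.42 * 6.566574 = 6.465264
PP_blend = 6.465264^3 - 273.15 = 270.2457 - 273.15 = -2.9

-2.9 degC


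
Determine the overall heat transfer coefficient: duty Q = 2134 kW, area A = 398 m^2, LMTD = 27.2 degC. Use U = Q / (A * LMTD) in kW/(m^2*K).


From Q = U*A*LMTD, U = Q / (A * LMTD)
U = 2134 / (398 * 27.2) = 2134 / 10825.6 = 0.1971

0.1971 kW/(m^2*K)


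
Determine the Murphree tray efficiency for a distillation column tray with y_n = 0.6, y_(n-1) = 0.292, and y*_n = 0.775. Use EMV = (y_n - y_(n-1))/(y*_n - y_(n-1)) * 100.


Murphree vapor efficiency: EMV = (y_n - y_(n-1)) / (y*_n - y_(n-1)) * 100
EMV = (0.6 - 0.292) / (0.775 - 0.292) * 100 = 0.308 / 0.483 * 100 = 63.77

63.77 %


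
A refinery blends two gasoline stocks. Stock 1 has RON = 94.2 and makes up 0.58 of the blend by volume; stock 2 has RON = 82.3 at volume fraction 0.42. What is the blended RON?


Linear blending: RON_blend = sum(vi * RONi)
Contribution 1: 0.58 * 94.2 = 54.636
Contribution 2: 0.42 * 82.3 = 34.566
RON_blend = 54.636 + 34.566 = 89.202

89.202


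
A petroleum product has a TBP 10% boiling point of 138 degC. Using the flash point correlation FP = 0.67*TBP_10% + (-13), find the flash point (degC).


FP = 0.67 * 138 + (-13) = 79.46

79.46 degC


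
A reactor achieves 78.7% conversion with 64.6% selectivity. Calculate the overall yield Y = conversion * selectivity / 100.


Overall yield = conversion (%) * selectivity (%) / 100
Conversion = 78.7%, Selectivity = 64.6%
Y = 78.7 * 64.6 / 100
= 50.8402 %

50.8402 %


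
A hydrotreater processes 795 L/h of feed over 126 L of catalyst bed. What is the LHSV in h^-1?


LHSV = volumetric feed rate / catalyst volume
= 795 L/h / 126 L
= 6.310 h^-1

6.310 h^-1


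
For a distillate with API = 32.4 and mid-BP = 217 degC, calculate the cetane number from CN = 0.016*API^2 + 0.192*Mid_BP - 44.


CN = 0.016 * 32.4^2 + 0.192 * 217 - 44
CN = 16.79616 + 41.664 - 44 = 14.46016

14.46016


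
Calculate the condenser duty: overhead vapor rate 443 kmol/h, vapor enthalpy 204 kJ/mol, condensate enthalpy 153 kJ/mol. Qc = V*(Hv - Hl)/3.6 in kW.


Qc = 443 * (204 - 153) / 3.6 = 443 * 51 / 3.6 = 6276

6276 kW


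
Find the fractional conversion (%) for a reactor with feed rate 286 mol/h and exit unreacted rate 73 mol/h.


X = (F_in - F_out) / F_in * 100
Moles reacted = 286 - 73 = 213
X = 213 / 286 * 100
= 0.7448 * 100
= 74.48 %

74.48 %


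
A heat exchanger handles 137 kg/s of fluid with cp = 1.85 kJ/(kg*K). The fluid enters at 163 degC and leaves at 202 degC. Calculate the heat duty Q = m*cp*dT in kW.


Q = m_dot * cp * delta_T
delta_T = 202 - 163 = 39 K
Q = 137 * 1.85 * 39
= 253.45 * 39
= 9884.55 kW

9884.55 kW


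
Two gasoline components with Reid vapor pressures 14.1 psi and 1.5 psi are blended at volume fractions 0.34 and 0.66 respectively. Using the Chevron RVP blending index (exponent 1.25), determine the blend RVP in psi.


Chevron index: RVP_blend = (sum xi*RVPi^1.25)^(1/1.25)
RVP^1.25 terms: 0.34 * 14.1^1.25 + 0.66 * 1.5^1.25 = 10.3853
RVP_blend = 10.3853^(1/1.25) = 6.503

6.503 psi


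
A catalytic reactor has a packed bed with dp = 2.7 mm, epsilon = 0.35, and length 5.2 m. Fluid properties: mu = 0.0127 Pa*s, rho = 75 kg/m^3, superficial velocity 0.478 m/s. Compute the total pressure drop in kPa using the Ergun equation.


dp = 2.7 mm = 0.0027 m
Viscous term = 150*0.0127*0.478*(1-0.35)^2 / (0.0027^2*0.35^3) = 1230890
Inertial term = 1.75*75*0.478^2*(1-0.35) / (0.0027*0.35^3) = 168384
dP/L = 1230890 + 168384 = 1399270 Pa/m
dP = 1399270 * 5.2 / 1000 = 7276 kPa

7276 kPa


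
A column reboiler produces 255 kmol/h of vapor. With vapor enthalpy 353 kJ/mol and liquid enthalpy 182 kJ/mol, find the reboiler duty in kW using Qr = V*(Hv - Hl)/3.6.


Qr = 255 * (353 - 182) / 3.6 = 255 * 171 / 3.6 = 12110

12110 kW


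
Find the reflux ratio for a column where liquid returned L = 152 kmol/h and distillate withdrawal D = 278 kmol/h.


Reflux ratio definition: R = L / D (liquid returned / distillate withdrawn)
L = 152 kmol/h, D = 278 kmol/h
R = 152 / 278 = 0.5468

0.5468


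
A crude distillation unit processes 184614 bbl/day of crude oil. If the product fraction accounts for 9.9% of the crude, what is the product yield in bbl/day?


Crude throughput = 184614 bbl/day
Fraction yield = 9.9%
yield = throughput * fraction / 100
yield = 184614 * 9.9 / 100 = 18276.786

18276.786 bbl/day


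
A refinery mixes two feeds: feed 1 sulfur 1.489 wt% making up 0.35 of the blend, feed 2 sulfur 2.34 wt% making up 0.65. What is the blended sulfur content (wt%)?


Linear sulfur blending: S_blend = x1*S1 + x2*S2
Contribution 1: 0.35 * 1.489 = 0.52115 wt%
Contribution 2: 0.65 * 2.34 = 1.521 wt%
S_blend = 0.52115 + 1.521 = 2.04215

2.04215 wt%


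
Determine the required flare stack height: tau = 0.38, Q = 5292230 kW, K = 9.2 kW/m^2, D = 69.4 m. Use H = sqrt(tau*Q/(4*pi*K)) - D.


tau*Q/(4*pi*K) = 0.38 * 5292230 / (4 * pi * 9.2) = 17395
sqrt(17395) = 131.89
H = 131.89 - 69.4 = 62.49

62.49 m


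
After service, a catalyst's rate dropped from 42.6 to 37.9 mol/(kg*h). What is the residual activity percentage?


Activity (%) = (rate_used / rate_fresh) * 100
rate_used = 37.9, rate_fresh = 42.6
= (37.9 / 42.6) * 100
= 0.8897 * 100 = 88.97

88.97 %


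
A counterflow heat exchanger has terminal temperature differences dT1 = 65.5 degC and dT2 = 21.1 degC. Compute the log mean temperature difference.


LMTD = (dT1 - dT2) / ln(dT1/dT2)
= (65.5 - 21.1) / ln(65.5 / 21.1) = 44.4 / 1.13278 = 39.20

39.20 degC


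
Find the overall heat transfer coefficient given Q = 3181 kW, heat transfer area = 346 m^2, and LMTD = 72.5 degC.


From Q = U*A*LMTD, U = Q / (A * LMTD)
U = 3181 / (346 * 72.5) = 3181 / 25085 = 0.1268

0.1268 kW/(m^2*K)


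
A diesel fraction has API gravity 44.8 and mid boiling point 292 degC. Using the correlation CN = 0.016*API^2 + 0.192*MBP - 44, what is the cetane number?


CN = 0.016 * 44.8^2 + 0.192 * 292 - 44
CN = 32.11264 + 56.064 - 44 = 44.17664

44.17664


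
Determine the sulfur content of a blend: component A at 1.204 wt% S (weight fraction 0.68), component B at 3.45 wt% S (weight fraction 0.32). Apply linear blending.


Linear sulfur blending: S_blend = x1*S1 + x2*S2
Contribution 1: 0.68 * 1.204 = 0.81872 wt%
Contribution 2: 0.32 * 3.45 = 1.104 wt%
S_blend = 0.81872 + 1.104 = 1.92272

1.92272 wt%


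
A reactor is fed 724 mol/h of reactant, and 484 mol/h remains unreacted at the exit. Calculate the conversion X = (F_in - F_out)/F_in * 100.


X = (F_in - F_out) / F_in * 100
Moles reacted = 724 - 484 = 240
X = 240 / 724 * 100
= 0.3315 * 100
= 33.15 %

33.15 %


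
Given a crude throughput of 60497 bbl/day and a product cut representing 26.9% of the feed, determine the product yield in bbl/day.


Crude throughput = 60497 bbl/day
Fraction yield = 26.9%
yield = throughput * fraction / 100
yield = 60497 * 26.9 / 100 = 16273.693

16273.693 bbl/day


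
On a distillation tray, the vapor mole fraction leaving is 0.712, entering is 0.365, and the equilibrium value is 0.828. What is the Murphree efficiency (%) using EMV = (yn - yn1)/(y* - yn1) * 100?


Murphree vapor efficiency: EMV = (y_n - y_(n-1)) / (y*_n - y_(n-1)) * 100
EMV = (0.712 - 0.365) / (0.828 - 0.365) * 100 = 0.347 / 0.463 * 100 = 74.95

74.95 %


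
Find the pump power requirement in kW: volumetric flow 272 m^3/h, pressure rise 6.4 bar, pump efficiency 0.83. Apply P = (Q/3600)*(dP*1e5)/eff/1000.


Q = 272 / 3600 = 0.0755556 m^3/s
P = 0.0755556 * (6.4 * 1e5) / 0.83 / 1000 = 58.26

58.26 kW


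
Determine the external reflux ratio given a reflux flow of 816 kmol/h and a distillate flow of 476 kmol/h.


Reflux ratio definition: R = L / D (liquid returned / distillate withdrawn)
L = 816 kmol/h, D = 476 kmol/h
R = 816 / 476 = 1.714

1.714


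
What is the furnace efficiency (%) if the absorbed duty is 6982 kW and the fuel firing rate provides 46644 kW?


Furnace efficiency = Q_absorbed / Q_fuel * 100
= 6982 / 46644 * 100 = 14.97

14.97 %


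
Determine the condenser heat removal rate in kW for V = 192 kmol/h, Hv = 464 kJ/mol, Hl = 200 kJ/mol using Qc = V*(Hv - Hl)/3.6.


Qc = 192 * (464 - 200) / 3.6 = 192 * 264 / 3.6 = 14080

14080 kW


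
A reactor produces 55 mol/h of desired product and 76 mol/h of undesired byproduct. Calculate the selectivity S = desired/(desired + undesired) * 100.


Selectivity = desired / (desired + undesired) * 100
Total products = 55 + 76 = 131 mol/h
S = 55 / 131 * 100
= 0.4198 * 100
= 41.98 %

41.98 %


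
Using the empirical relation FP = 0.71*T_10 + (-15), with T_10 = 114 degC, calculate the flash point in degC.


FP = 0.71 * 114 + (-15) = 65.94

65.94 degC


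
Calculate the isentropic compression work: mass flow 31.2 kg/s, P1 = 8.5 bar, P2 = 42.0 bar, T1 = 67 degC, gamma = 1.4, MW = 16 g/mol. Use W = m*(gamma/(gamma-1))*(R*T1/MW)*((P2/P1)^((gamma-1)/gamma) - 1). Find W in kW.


Isentropic work: W = m*(gamma/(gamma-1))*(R*T1/MW)*((P2/P1)^((gamma-1)/gamma) - 1)
T1 = 67 + 273.15 = 340.15 K
Pressure ratio = 42.0 / 8.5 = 4.94118
Exponent = (1.4 - 1)/1.4 = 0.285714
(P2/P1)^exp - 1 = 4.94118^0.285714 - 1 = 0.578473
W = 31.2 * 1.4 / 0.4 * 8.314 * 340.15 / 16 * 0.578473 = 11170

11170 kW


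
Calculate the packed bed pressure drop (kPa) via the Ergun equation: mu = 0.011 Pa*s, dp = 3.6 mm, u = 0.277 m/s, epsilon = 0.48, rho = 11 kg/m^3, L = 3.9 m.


dp = 3.6 mm = 0.0036 m
Viscous term = 150*0.011*0.277*(1-0.48)^2 / (0.0036^2*0.48^3) = 86226.7
Inertial term = 1.75*11*0.277^2*(1-0.48) / (0.0036*0.48^3) = 1929.16
dP/L = 86226.7 + 1929.16 = 88155.9 Pa/m
dP = 88155.9 * 3.9 / 1000 = 343.8 kPa

343.8 kPa


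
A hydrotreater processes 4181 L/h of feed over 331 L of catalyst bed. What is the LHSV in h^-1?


LHSV = volumetric feed rate / catalyst volume
= 4181 L/h / 331 L
= 12.63 h^-1

12.63 h^-1


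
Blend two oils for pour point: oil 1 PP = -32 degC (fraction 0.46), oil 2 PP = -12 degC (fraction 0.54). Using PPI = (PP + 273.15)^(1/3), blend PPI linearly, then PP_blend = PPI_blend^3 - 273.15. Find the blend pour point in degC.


PPI_1 = (-32 + 273.15)^(1/3) = 6.224375
PPI_2 = (-12 + 273.15)^(1/3) = 6.391901
PPI_blend = 0.46 * 6.224375 + 0.54 * 6.391901 = 6.314839
PP_blend = 6.314839^3 - 273.15 = 251.818 - 273.15 = -21.33

-21.33 degC


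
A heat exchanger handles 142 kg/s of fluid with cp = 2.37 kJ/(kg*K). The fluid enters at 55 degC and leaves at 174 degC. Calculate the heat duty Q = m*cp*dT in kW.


Q = m_dot * cp * delta_T
delta_T = 174 - 55 = 119 K
Q = 142 * 2.37 * 119
= 336.54 * 119
= 40048.26 kW

40048.26 kW


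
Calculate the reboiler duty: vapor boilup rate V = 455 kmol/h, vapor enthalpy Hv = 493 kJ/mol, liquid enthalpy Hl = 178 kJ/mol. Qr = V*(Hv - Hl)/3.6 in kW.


Qr = 455 * (493 - 178) / 3.6 = 455 * 315 / 3.6 = 39810

39810 kW


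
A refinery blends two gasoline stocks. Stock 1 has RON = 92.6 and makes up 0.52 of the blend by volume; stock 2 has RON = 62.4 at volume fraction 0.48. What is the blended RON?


Linear blending: RON_blend = sum(vi * RONi)
Contribution 1: 0.52 * 92.6 = 48.152
Contribution 2: 0.48 * 62.4 = 29.952
RON_blend = 48.152 + 29.952 = 78.104

78.104


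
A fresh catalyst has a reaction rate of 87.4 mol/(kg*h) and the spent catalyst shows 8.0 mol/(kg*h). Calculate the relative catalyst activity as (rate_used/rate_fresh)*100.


Activity (%) = (rate_used / rate_fresh) * 100
rate_used = 8.0, rate_fresh = 87.4
= (8.0 / 87.4) * 100
= 0.09153 * 100 = 9.153

9.153 %


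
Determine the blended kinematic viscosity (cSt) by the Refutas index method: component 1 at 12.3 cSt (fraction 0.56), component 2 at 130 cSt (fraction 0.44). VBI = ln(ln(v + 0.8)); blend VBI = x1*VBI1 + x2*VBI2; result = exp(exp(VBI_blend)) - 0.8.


Refutas method: VBN_i = 14.534*ln(ln(visc_i + 0.8)) + 10.975, blended linearly by mass fraction; since VBN is linear in VBI_i = ln(ln(visc_i + 0.8)) and the fractions sum to 1, blend VBI directly: visc = exp(exp(VBI_blend)) - 0.8
VBI_1 = ln(ln(12.3 + 0.8)) = 0.944922
VBI_2 = ln(ln(130 + 0.8)) = 1.58385
VBI_blend = 0.56 * 0.944922 + 0.44 * 1.58385 = 1.22605
visc_blend = exp(exp(1.22605)) - 0.8 = 29.40

29.40 cSt


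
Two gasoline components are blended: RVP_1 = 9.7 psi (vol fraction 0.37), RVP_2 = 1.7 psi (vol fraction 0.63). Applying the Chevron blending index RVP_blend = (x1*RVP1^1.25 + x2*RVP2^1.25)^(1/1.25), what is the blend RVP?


Chevron index: RVP_blend = (sum xi*RVPi^1.25)^(1/1.25)
RVP^1.25 terms: 0.37 * 9.7^1.25 + 0.63 * 1.7^1.25 = 7.55676
RVP_blend = 7.55676^(1/1.25) = 5.043

5.043 psi


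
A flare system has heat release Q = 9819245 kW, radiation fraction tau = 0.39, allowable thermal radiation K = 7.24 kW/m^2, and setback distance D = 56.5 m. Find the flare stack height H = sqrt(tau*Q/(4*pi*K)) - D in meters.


tau*Q/(4*pi*K) = 0.39 * 9819245 / (4 * pi * 7.24) = 42091.5
sqrt(42091.5) = 205.162
H = 205.162 - 56.5 = 148.7

148.7 m


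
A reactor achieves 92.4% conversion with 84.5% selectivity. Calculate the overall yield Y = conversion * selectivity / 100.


Overall yield = conversion (%) * selectivity (%) / 100
Conversion = 92.4%, Selectivity = 84.5%
Y = 92.4 * 84.5 / 100
= 78.078 %

78.078 %


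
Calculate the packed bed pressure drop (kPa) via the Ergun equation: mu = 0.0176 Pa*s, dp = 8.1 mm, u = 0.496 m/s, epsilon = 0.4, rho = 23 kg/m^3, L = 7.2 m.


dp = 8.1 mm = 0.0081 m
Viscous term = 150*0.0176*0.496*(1-0.4)^2 / (0.0081^2*0.4^3) = 112263
Inertial term = 1.75*23*0.496^2*(1-0.4) / (0.0081*0.4^3) = 11460.8
dP/L = 112263 + 11460.8 = 123724 Pa/m
dP = 123724 * 7.2 / 1000 = 890.8 kPa

890.8 kPa


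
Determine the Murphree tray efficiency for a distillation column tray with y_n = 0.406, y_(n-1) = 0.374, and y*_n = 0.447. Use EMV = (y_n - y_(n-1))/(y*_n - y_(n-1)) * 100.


Murphree vapor efficiency: EMV = (y_n - y_(n-1)) / (y*_n - y_(n-1)) * 100
EMV = (0.406 - 0.374) / (0.447 - 0.374) * 100 = 0.032 / 0.073 * 100 = 43.84

43.84 %


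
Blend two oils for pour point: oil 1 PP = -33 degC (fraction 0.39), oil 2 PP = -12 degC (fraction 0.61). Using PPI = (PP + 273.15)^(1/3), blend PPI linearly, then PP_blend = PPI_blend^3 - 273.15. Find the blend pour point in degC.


PPI_1 = (-33 + 273.15)^(1/3) = 6.215759
PPI_2 = (-12 + 273.15)^(1/3) = 6.391901
PPI_blend = 0.39 * 6.215759 + 0.61 * 6.391901 = 6.323206
PP_blend = 6.323206^3 - 273.15 = 252.8203 - 273.15 = -20.33

-20.33 degC


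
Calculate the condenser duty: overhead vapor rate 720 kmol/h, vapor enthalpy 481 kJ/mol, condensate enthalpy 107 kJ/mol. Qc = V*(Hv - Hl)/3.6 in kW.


Qc = 720 * (481 - 107) / 3.6 = 720 * 374 / 3.6 = 74800

74800 kW


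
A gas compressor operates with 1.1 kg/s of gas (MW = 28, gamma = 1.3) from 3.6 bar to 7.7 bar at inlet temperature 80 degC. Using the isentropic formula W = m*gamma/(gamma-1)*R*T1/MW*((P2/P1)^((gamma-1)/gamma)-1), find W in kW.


Isentropic work: W = m*(gamma/(gamma-1))*(R*T1/MW)*((P2/P1)^((gamma-1)/gamma) - 1)
T1 = 80 + 273.15 = 353.15 K
Pressure ratio = 7.7 / 3.6 = 2.13889
Exponent = (1.3 - 1)/1.3 = 0.230769
(P2/P1)^exp - 1 = 2.13889^0.230769 - 1 = 0.191783
W = 1.1 * 1.3 / 0.3 * 8.314 * 353.15 / 28 * 0.191783 = 95.86

95.86 kW


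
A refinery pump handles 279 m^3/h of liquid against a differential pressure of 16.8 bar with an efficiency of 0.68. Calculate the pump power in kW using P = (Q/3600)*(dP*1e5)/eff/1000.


Q = 279 / 3600 = 0.0775 m^3/s
P = 0.0775 * (16.8 * 1e5) / 0.68 / 1000 = 191.5

191.5 kW


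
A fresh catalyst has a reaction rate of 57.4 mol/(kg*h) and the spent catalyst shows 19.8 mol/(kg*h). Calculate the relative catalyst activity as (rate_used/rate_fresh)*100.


Activity (%) = (rate_used / rate_fresh) * 100
rate_used = 19.8, rate_fresh = 57.4
= (19.8 / 57.4) * 100
= 0.3449 * 100 = 34.49

34.49 %


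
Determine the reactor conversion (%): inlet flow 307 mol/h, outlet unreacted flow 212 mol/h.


X = (F_in - F_out) / F_in * 100
Moles reacted = 307 - 212 = 95
X = 95 / 307 * 100
= 0.3094 * 100
= 30.94 %

30.94 %


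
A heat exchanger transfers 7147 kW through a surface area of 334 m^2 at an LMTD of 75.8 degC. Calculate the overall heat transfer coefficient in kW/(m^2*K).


From Q = U*A*LMTD, U = Q / (A * LMTD)
U = 7147 / (334 * 75.8) = 7147 / 25317.2 = 0.2823

0.2823 kW/(m^2*K)


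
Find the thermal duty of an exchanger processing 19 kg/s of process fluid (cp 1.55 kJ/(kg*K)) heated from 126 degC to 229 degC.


Q = m_dot * cp * delta_T
delta_T = 229 - 126 = 103 K
Q = 19 * 1.55 * 103
= 29.45 * 103
= 3033.35 kW

3033.35 kW


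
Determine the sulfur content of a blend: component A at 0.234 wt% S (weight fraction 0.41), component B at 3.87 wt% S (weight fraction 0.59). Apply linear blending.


Linear sulfur blending: S_blend = x1*S1 + x2*S2
Contribution 1: 0.41 * 0.234 = 0.09594 wt%
Contribution 2: 0.59 * 3.87 = 2.2833 wt%
S_blend = 0.09594 + 2.2833 = 2.37924

2.37924 wt%


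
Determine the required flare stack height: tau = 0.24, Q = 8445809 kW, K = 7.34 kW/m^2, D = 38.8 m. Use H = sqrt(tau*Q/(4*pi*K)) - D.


tau*Q/(4*pi*K) = 0.24 * 8445809 / (4 * pi * 7.34) = 21975.9
sqrt(21975.9) = 148.243
H = 148.243 - 38.8 = 109.4

109.4 m


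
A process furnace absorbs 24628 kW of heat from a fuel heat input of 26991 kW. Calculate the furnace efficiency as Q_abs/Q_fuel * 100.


Furnace efficiency = Q_absorbed / Q_fuel * 100
= 24628 / 26991 * 100 = 91.25

91.25 %


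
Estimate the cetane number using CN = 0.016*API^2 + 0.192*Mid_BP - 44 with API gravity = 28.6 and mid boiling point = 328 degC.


CN = 0.016 * 28.6^2 + 0.192 * 328 - 44
CN = 13.08736 + 62.976 - 44 = 32.06336

32.06336


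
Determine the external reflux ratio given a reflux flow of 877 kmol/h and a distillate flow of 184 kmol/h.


Reflux ratio definition: R = L / D (liquid returned / distillate withdrawn)
L = 877 kmol/h, D = 184 kmol/h
R = 877 / 184 = 4.766

4.766


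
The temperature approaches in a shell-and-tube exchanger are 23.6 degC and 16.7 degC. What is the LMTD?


LMTD = (dT1 - dT2) / ln(dT1/dT2)
= (23.6 - 16.7) / ln(23.6 / 16.7) = 6.9 / 0.345838 = 19.95

19.95 degC


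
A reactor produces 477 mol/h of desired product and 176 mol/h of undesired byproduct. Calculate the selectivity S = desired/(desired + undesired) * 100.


Selectivity = desired / (desired + undesired) * 100
Total products = 477 + 176 = 653 mol/h
S = 477 / 653 * 100
= 0.7305 * 100
= 73.05 %

73.05 %


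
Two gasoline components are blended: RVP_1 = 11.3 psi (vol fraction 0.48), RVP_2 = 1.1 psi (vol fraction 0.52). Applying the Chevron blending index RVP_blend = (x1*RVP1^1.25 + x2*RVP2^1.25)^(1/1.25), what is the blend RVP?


Chevron index: RVP_blend = (sum xi*RVPi^1.25)^(1/1.25)
RVP^1.25 terms: 0.48 * 11.3^1.25 + 0.52 * 1.1^1.25 = 10.5304
RVP_blend = 10.5304^(1/1.25) = 6.576

6.576 psi


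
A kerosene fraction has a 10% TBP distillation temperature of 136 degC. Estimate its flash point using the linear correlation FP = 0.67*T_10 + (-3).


FP = 0.67 * 136 + (-3) = 88.12

88.12 degC


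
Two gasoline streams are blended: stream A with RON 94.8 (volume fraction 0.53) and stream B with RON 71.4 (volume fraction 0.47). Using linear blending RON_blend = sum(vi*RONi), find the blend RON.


Linear blending: RON_blend = sum(vi * RONi)
Contribution 1: 0.53 * 94.8 = 50.244
Contribution 2: 0.47 * 71.4 = 33.558
RON_blend = 50.244 + 33.558 = 83.802

83.802


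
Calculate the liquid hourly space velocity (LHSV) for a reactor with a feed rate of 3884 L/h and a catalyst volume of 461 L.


LHSV = volumetric feed rate / catalyst volume
= 3884 L/h / 461 L
= 8.425 h^-1

8.425 h^-1


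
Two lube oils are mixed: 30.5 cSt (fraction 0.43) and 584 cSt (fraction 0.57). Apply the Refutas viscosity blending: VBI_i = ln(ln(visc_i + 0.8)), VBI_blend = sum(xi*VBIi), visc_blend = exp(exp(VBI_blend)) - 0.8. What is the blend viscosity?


Refutas method: VBN_i = 14.534*ln(ln(visc_i + 0.8)) + 10.975, blended linearly by mass fraction; since VBN is linear in VBI_i = ln(ln(visc_i + 0.8)) and the fractions sum to 1, blend VBI directly: visc = exp(exp(VBI_blend)) - 0.8
VBI_1 = ln(ln(30.5 + 0.8)) = 1.23652
VBI_2 = ln(ln(584 + 0.8)) = 1.8518
VBI_blend = 0.43 * 1.23652 + 0.57 * 1.8518 = 1.58723
visc_blend = exp(exp(1.58723)) - 0.8 = 132.2

132.2 cSt


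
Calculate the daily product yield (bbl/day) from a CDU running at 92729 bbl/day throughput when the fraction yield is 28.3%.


Crude throughput = 92729 bbl/day
Fraction yield = 28.3%
yield = throughput * fraction / 100
yield = 92729 * 28.3 / 100 = 26242.307

26242.307 bbl/day


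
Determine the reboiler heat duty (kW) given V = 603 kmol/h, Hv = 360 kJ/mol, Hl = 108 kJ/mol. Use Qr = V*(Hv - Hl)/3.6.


Qr = 603 * (360 - 108) / 3.6 = 603 * 252 / 3.6 = 42210

42210 kW


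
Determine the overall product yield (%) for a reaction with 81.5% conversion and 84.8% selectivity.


Overall yield = conversion (%) * selectivity (%) / 100
Conversion = 81.5%, Selectivity = 84.8%
Y = 81.5 * 84.8 / 100
= 69.112 %

69.112 %


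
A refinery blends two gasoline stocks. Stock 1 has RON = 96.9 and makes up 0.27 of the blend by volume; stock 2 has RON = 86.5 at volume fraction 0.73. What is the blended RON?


Linear blending: RON_blend = sum(vi * RONi)
Contribution 1: 0.27 * 96.9 = 26.163
Contribution 2: 0.73 * 86.5 = 63.145
RON_blend = 26.163 + 63.145 = 89.308

89.308


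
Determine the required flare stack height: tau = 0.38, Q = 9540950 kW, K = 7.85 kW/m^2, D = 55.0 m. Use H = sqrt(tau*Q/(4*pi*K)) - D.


tau*Q/(4*pi*K) = 0.38 * 9540950 / (4 * pi * 7.85) = 36753.2
sqrt(36753.2) = 191.711
H = 191.711 - 55.0 = 136.7

136.7 m


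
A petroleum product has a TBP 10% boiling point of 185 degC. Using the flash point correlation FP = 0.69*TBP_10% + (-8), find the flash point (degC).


FP = 0.69 * 185 + (-8) = 119.65

119.65 degC


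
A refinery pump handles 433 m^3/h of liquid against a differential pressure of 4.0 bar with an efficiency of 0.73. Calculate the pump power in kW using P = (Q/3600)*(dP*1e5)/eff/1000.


Q = 433 / 3600 = 0.120278 m^3/s
P = 0.120278 * (4.0 * 1e5) / 0.73 / 1000 = 65.91

65.91 kW


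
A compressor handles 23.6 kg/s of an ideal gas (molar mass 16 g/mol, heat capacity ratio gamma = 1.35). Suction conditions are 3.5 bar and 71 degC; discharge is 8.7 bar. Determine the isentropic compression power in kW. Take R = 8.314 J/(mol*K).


Isentropic work: W = m*(gamma/(gamma-1))*(R*T1/MW)*((P2/P1)^((gamma-1)/gamma) - 1)
T1 = 71 + 273.15 = 344.15 K
Pressure ratio = 8.7 / 3.5 = 2.48571
Exponent = (1.35 - 1)/1.35 = 0.259259
(P2/P1)^exp - 1 = 2.48571^0.259259 - 1 = 0.266264
W = 23.6 * 1.35 / 0.35 * 8.314 * 344.15 / 16 * 0.266264 = 4334

4334 kW


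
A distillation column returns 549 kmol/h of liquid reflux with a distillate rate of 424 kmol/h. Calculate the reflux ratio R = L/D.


Reflux ratio definition: R = L / D (liquid returned / distillate withdrawn)
L = 549 kmol/h, D = 424 kmol/h
R = 549 / 424 = 1.295

1.295


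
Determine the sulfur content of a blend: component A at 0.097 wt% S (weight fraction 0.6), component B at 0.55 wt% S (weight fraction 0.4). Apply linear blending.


Linear sulfur blending: S_blend = x1*S1 + x2*S2
Contribution 1: 0.6 * 0.097 = 0.0582 wt%
Contribution 2: 0.4 * 0.55 = 0.22 wt%
S_blend = 0.0582 + 0.22 = 0.2782

0.2782 wt%


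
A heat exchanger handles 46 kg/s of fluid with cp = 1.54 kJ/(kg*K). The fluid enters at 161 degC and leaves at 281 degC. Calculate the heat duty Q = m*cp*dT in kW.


Q = m_dot * cp * delta_T
delta_T = 281 - 161 = 120 K
Q = 46 * 1.54 * 120
= 70.84 * 120
= 8500.8 kW

8500.8 kW


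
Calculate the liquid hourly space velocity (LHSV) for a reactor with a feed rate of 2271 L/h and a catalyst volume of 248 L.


LHSV = volumetric feed rate / catalyst volume
= 2271 L/h / 248 L
= 9.157 h^-1

9.157 h^-1


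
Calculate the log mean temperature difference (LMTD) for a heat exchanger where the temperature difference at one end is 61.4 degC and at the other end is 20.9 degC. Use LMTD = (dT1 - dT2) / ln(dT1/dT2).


LMTD = (dT1 - dT2) / ln(dT1/dT2)
= (61.4 - 20.9) / ln(61.4 / 20.9) = 40.5 / 1.07766 = 37.58

37.58 degC


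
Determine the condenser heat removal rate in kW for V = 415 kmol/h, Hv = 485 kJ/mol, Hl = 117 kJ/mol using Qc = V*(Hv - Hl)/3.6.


Qc = 415 * (485 - 117) / 3.6 = 415 * 368 / 3.6 = 42420

42420 kW


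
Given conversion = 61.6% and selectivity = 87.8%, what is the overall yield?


Overall yield = conversion (%) * selectivity (%) / 100
Conversion = 61.6%, Selectivity = 87.8%
Y = 61.6 * 87.8 / 100
= 54.0848 %

54.0848 %


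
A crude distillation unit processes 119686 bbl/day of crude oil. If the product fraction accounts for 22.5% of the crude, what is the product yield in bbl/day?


Crude throughput = 119686 bbl/day
Fraction yield = 22.5%
yield = throughput * fraction / 100
yield = 119686 * 22.5 / 100 = 26929.35

26929.35 bbl/day


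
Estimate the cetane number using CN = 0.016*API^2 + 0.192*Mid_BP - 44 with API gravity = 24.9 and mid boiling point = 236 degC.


CN = 0.016 * 24.9^2 + 0.192 * 236 - 44
CN = 9.92016 + 45.312 - 44 = 11.23216

11.23216


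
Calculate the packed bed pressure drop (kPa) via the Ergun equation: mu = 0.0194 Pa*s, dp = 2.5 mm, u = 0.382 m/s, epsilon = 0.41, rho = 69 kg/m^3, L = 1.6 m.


dp = 2.5 mm = 0.0025 m
Viscous term = 150*0.0194*0.382*(1-0.41)^2 / (0.0025^2*0.41^3) = 898315
Inertial term = 1.75*69*0.382^2*(1-0.41) / (0.0025*0.41^3) = 60335.7
dP/L = 898315 + 60335.7 = 958651 Pa/m
dP = 958651 * 1.6 / 1000 = 1534 kPa

1534 kPa


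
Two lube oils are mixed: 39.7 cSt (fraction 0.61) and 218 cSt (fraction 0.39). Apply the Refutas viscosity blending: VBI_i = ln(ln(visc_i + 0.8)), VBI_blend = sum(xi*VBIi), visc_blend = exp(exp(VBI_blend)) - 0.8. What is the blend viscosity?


Refutas method: VBN_i = 14.534*ln(ln(visc_i + 0.8)) + 10.975, blended linearly by mass fraction; since VBN is linear in VBI_i = ln(ln(visc_i + 0.8)) and the fractions sum to 1, blend VBI directly: visc = exp(exp(VBI_blend)) - 0.8
VBI_1 = ln(ln(39.7 + 0.8)) = 1.30868
VBI_2 = ln(ln(218 + 0.8)) = 1.6842
VBI_blend = 0.61 * 1.30868 + 0.39 * 1.6842 = 1.45513
visc_blend = exp(exp(1.45513)) - 0.8 = 71.81

71.81 cSt


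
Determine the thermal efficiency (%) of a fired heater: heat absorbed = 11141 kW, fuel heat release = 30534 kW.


Furnace efficiency = Q_absorbed / Q_fuel * 100
= 11141 / 30534 * 100 = 36.49

36.49 %


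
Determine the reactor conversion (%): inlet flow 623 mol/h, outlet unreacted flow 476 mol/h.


X = (F_in - F_out) / F_in * 100
Moles reacted = 623 - 476 = 147
X = 147 / 623 * 100
= 0.2360 * 100
= 23.60 %

23.60 %


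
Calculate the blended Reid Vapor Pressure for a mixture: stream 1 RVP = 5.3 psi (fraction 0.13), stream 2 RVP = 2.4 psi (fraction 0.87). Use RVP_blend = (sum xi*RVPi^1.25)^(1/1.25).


Chevron index: RVP_blend = (sum xi*RVPi^1.25)^(1/1.25)
RVP^1.25 terms: 0.13 * 5.3^1.25 + 0.87 * 2.4^1.25 = 3.64428
RVP_blend = 3.64428^(1/1.25) = 2.814

2.814 psi


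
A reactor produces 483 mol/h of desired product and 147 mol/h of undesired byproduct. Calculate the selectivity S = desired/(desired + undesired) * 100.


Selectivity = desired / (desired + undesired) * 100
Total products = 483 + 147 = 630 mol/h
S = 483 / 630 * 100
= 0.7667 * 100
= 76.67 %

76.67 %


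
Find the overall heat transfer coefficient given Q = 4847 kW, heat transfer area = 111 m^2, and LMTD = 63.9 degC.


From Q = U*A*LMTD, U = Q / (A * LMTD)
U = 4847 / (111 * 63.9) = 4847 / 7092.9 = 0.6834

0.6834 kW/(m^2*K)


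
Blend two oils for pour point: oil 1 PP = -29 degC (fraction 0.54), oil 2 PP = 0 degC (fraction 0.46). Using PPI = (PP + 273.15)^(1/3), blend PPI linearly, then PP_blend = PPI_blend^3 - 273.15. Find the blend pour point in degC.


PPI_1 = (-29 + 273.15)^(1/3) = 6.25008
PPI_2 = (0 + 273.15)^(1/3) = 6.488342
PPI_blend = 0.54 * 6.25008 + 0.46 * 6.488342 = 6.359681
PP_blend = 6.359681^3 - 273.15 = 257.2207 - 273.15 = -15.93

-15.93 degC


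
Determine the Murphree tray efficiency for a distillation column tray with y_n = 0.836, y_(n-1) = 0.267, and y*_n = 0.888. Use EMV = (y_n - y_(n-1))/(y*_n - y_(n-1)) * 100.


Murphree vapor efficiency: EMV = (y_n - y_(n-1)) / (y*_n - y_(n-1)) * 100
EMV = (0.836 - 0.267) / (0.888 - 0.267) * 100 = 0.569 / 0.621 * 100 = 91.63

91.63 %


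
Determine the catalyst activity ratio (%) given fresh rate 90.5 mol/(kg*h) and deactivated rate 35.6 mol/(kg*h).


Activity (%) = (rate_used / rate_fresh) * 100
rate_used = 35.6, rate_fresh = 90.5
= (35.6 / 90.5) * 100
= 0.3934 * 100 = 39.34

39.34 %


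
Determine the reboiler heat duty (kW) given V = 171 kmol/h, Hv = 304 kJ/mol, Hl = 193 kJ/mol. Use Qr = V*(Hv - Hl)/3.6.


Qr = 171 * (304 - 193) / 3.6 = 171 * 111 / 3.6 = 5272

5272 kW


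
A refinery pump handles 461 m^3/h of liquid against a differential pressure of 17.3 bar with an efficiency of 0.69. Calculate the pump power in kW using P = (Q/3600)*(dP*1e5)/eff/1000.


Q = 461 / 3600 = 0.128056 m^3/s
P = 0.128056 * (17.3 * 1e5) / 0.69 / 1000 = 321.1

321.1 kW


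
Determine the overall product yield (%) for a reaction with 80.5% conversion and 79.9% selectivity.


Overall yield = conversion (%) * selectivity (%) / 100
Conversion = 80.5%, Selectivity = 79.9%
Y = 80.5 * 79.9 / 100
= 64.3195 %

64.3195 %


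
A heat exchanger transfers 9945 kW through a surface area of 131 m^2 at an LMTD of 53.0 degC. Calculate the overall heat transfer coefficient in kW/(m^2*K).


From Q = U*A*LMTD, U = Q / (A * LMTD)
U = 9945 / (131 * 53.0) = 9945 / 6943 = 1.432

1.432 kW/(m^2*K)


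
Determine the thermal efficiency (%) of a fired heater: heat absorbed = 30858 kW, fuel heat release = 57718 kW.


Furnace efficiency = Q_absorbed / Q_fuel * 100
= 30858 / 57718 * 100 = 53.46

53.46 %


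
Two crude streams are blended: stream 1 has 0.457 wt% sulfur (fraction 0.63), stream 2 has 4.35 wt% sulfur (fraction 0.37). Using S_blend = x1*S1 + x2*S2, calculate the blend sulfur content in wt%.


Linear sulfur blending: S_blend = x1*S1 + x2*S2
Contribution 1: 0.63 * 0.457 = 0.28791 wt%
Contribution 2: 0.37 * 4.35 = 1.6095 wt%
S_blend = 0.28791 + 1.6095 = 1.89741

1.89741 wt%


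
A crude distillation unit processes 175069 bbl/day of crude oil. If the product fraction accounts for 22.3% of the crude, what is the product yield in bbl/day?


Crude throughput = 175069 bbl/day
Fraction yield = 22.3%
yield = throughput * fraction / 100
yield = 175069 * 22.3 / 100 = 39040.387

39040.387 bbl/day


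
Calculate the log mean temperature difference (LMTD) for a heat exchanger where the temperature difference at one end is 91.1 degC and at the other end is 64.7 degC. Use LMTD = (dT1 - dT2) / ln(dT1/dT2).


LMTD = (dT1 - dT2) / ln(dT1/dT2)
= (91.1 - 64.7) / ln(91.1 / 64.7) = 26.4 / 0.342197 = 77.15

77.15 degC


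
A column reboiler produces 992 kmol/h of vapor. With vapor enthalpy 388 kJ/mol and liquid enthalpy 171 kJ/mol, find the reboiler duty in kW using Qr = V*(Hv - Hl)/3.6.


Qr = 992 * (388 - 171) / 3.6 = 992 * 217 / 3.6 = 59800

59800 kW


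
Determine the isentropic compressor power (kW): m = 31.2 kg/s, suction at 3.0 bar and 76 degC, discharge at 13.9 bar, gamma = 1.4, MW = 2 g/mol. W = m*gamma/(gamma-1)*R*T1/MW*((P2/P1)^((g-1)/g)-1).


Isentropic work: W = m*(gamma/(gamma-1))*(R*T1/MW)*((P2/P1)^((gamma-1)/gamma) - 1)
T1 = 76 + 273.15 = 349.15 K
Pressure ratio = 13.9 / 3.0 = 4.63333
Exponent = (1.4 - 1)/1.4 = 0.285714
(P2/P1)^exp - 1 = 4.63333^0.285714 - 1 = 0.549726
W = 31.2 * 1.4 / 0.4 * 8.314 * 349.15 / 2 * 0.549726 = 87130

87130 kW


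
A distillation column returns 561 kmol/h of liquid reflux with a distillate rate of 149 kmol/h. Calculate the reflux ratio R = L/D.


Reflux ratio definition: R = L / D (liquid returned / distillate withdrawn)
L = 561 kmol/h, D = 149 kmol/h
R = 561 / 149 = 3.765

3.765


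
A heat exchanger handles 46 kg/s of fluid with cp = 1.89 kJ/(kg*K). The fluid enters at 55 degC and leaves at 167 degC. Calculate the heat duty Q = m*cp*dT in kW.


Q = m_dot * cp * delta_T
delta_T = 167 - 55 = 112 K
Q = 46 * 1.89 * 112
= 86.94 * 112
= 9737.28 kW

9737.28 kW


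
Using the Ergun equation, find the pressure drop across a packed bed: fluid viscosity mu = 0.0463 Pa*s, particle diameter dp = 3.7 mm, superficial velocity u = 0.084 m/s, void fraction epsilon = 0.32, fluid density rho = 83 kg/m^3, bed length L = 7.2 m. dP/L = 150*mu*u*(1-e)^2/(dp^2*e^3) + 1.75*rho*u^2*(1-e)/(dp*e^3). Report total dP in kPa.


dp = 3.7 mm = 0.0037 m
Viscous term = 150*0.0463*0.084*(1-0.32)^2 / (0.0037^2*0.32^3) = 601334
Inertial term = 1.75*83*0.084^2*(1-0.32) / (0.0037*0.32^3) = 5748.2
dP/L = 601334 + 5748.2 = 607082 Pa/m
dP = 607082 * 7.2 / 1000 = 4371 kPa

4371 kPa


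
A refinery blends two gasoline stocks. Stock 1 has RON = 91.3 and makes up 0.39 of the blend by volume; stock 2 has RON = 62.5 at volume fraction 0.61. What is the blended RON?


Linear blending: RON_blend = sum(vi * RONi)
Contribution 1: 0.39 * 91.3 = 35.607
Contribution 2: 0.61 * 62.5 = 38.125
RON_blend = 35.607 + 38.125 = 73.732

73.732


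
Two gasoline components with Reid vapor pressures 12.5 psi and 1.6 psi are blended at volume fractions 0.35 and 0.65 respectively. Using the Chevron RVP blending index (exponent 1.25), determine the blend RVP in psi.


Chevron index: RVP_blend = (sum xi*RVPi^1.25)^(1/1.25)
RVP^1.25 terms: 0.35 * 12.5^1.25 + 0.65 * 1.6^1.25 = 9.39599
RVP_blend = 9.39599^(1/1.25) = 6.003

6.003 psi


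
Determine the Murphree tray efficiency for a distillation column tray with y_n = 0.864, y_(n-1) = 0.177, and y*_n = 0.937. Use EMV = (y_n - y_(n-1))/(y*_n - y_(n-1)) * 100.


Murphree vapor efficiency: EMV = (y_n - y_(n-1)) / (y*_n - y_(n-1)) * 100
EMV = (0.864 - 0.177) / (0.937 - 0.177) * 100 = 0.687 / 0.76 * 100 = 90.39

90.39 %
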